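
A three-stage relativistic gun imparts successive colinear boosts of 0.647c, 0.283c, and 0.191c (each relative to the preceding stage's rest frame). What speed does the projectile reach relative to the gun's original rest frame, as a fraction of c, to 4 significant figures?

u ≈ 0.8495c

Compose boost 2: (0.283 + 0.647)/(1 + 0.283×0.647) = 0.9300/1.18310 = 0.786070
Compose boost 3: (0.191 + 0.786070)/(1 + 0.191×0.786070) = 0.977070/1.15014 = 0.8495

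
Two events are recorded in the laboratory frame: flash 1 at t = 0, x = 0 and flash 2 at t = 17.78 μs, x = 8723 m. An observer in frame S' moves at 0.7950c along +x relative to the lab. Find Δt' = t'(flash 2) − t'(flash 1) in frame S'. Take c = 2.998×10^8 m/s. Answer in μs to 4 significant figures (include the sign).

Δt' ≈ -8.822 μs

γ = 1/√(1 − 0.7950²) = 1.64851
Δt' = γ(Δt − vΔx/c²) = 1.64851 × (17.78 μs − 0.7950×8723 m / (2.998×10^8 m/s))
= 1.64851 × (-5.35137 μs) = -8.822 μs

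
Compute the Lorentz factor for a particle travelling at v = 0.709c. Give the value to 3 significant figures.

γ ≈ 1.42

γ = 1/√(1 − β²) = 1/√(1 − 0.709²) = 1/√(0.49732) = 1.42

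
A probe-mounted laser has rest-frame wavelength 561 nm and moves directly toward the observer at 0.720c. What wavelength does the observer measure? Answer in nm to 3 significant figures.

Relativistic Doppler: λ_obs = λ_src √((1−β)/(1+β))
= 561 × √(0.28000/1.7200) = 561 × 0.40347 = 226 nm

λ_obs ≈ 226 nm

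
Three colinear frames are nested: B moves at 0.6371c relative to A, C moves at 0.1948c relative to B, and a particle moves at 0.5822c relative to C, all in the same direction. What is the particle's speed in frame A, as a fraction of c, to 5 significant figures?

u ≈ 0.92410c

Compose boost 2: (0.1948 + 0.6371)/(1 + 0.1948×0.6371) = 0.83190/1.124107 = 0.7400541
Compose boost 3: (0.5822 + 0.7400541)/(1 + 0.5822×0.7400541) = 1.322254/1.430859 = 0.92410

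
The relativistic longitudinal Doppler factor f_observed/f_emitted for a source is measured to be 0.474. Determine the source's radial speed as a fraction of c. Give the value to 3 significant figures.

β ≈ 0.633

f_obs/f_src = √((1−β)/(1+β)) = 0.474  ⇒  (1−β)/(1+β) = 0.22468
β = |1 − D²|/(1 + D²) = |1 − 0.22468|/(1 + 0.22468) = 0.633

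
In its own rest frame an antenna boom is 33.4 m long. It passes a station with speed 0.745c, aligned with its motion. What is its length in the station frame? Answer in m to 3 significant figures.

γ = 1/√(1 − 0.745²) = 1.4991
Length contraction: L = L₀/γ = 33.4/1.4991 = 22.3 m

L ≈ 22.3 m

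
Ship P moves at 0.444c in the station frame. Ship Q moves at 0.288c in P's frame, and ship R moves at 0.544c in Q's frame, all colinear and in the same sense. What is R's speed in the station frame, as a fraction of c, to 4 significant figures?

u ≈ 0.8817c

Compose boost 2: (0.288 + 0.444)/(1 + 0.288×0.444) = 0.7320/1.12787 = 0.649010
Compose boost 3: (0.544 + 0.649010)/(1 + 0.544×0.649010) = 1.19301/1.35306 = 0.8817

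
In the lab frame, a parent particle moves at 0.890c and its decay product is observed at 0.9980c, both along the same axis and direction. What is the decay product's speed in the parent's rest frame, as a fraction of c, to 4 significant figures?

u' ≈ 0.9662c

Inverse velocity addition: u' = (u − v)/(1 − uv/c²)
= (0.9980 − 0.890)/(1 − 0.9980×0.890) = 0.1080/0.111780 = 0.9662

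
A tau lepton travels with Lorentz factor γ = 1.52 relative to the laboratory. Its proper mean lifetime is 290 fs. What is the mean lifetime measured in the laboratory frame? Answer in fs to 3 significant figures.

γ = 1.52 (given)
Time dilation: Δt = γτ₀ = 1.52 × 290 fs = 441 fs

Δt ≈ 441 fs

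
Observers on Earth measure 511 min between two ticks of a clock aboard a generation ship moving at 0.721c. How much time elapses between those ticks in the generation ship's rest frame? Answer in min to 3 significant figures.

τ₀ ≈ 354 min

γ = 1/√(1 − 0.721²) = 1.4431
Proper time: τ₀ = Δt/γ = 511/1.4431 = 354 min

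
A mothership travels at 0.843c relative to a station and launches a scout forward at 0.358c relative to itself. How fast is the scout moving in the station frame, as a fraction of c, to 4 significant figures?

u ≈ 0.9226c

Compose boost 2: (0.358 + 0.843)/(1 + 0.358×0.843) = 1.201/1.30179 = 0.9226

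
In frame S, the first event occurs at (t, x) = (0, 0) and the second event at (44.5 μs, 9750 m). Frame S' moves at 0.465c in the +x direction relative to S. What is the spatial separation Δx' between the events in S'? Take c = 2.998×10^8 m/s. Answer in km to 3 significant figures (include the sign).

γ = 1/√(1 − 0.465²) = 1.1295
Δx' = γ(Δx − vΔt) = 1.1295 × (9750 m − 0.465×(2.998×10^8 m/s)×44.5×10^-6 s)
= 1.1295 × (3546.4 m) = 4.01 km

Δx' ≈ 4.01 km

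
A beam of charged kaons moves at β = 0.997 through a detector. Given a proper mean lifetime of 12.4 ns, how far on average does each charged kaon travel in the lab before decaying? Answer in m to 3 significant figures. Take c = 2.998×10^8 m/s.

d ≈ 47.9 m

γ = 1/√(1 − 0.997²) = 12.920
Dilated lifetime: Δt = γτ₀ = 12.920 × 12.4 ns = 160.20 ns
d = vΔt = 0.997c × 160.20 ns = 2.9890×10^8 m/s × 1.6020×10^-7 s = 47.9 m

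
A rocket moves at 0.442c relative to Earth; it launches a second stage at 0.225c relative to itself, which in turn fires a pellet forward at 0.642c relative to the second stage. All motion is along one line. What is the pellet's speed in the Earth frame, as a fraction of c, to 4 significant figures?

Compose boost 2: (0.225 + 0.442)/(1 + 0.225×0.442) = 0.6670/1.09945 = 0.606667
Compose boost 3: (0.642 + 0.606667)/(1 + 0.642×0.606667) = 1.24867/1.38948 = 0.8987

u ≈ 0.8987c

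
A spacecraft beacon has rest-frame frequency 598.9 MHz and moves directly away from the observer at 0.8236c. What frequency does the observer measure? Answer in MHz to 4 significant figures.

f_obs ≈ 186.3 MHz

Relativistic Doppler: f_obs = f_src √((1−β)/(1+β))
= 598.9 × √(0.176400/1.82360) = 598.9 × 0.311017 = 186.3 MHz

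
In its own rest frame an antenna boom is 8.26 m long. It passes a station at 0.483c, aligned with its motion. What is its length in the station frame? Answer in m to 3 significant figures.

γ = 1/√(1 − 0.483²) = 1.1420
Length contraction: L = L₀/γ = 8.26/1.1420 = 7.23 m

L ≈ 7.23 m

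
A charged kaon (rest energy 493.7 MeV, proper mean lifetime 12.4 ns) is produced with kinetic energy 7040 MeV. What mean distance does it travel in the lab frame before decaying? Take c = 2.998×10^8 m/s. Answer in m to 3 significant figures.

d ≈ 56.6 m

γ = 1 + K/(m₀c²) = 1 + 7040/493.7 = 15.260
β = √(1 − 1/γ²) = 0.99785
Dilated lifetime: γτ₀ = 15.260 × 12.4 ns = 189.22 ns
d = βc·γτ₀ = 0.99785 × (2.998×10^8 m/s) × 1.8922×10^-7 s = 56.6 m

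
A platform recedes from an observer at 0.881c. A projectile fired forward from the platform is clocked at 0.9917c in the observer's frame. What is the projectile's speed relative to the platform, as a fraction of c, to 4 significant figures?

u' ≈ 0.8764c

Inverse velocity addition: u' = (u − v)/(1 − uv/c²)
= (0.9917 − 0.881)/(1 − 0.9917×0.881) = 0.1107/0.126312 = 0.8764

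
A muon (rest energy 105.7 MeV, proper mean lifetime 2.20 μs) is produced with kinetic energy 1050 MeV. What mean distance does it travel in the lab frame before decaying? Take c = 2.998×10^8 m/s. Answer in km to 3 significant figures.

γ = 1 + K/(m₀c²) = 1 + 1050/105.7 = 10.934
β = √(1 − 1/γ²) = 0.99581
Dilated lifetime: γτ₀ = 10.934 × 2.20 μs = 24.054 μs
d = βc·γτ₀ = 0.99581 × (2.998×10^8 m/s) × 2.4054×10^-5 s = 7.18 km

d ≈ 7.18 km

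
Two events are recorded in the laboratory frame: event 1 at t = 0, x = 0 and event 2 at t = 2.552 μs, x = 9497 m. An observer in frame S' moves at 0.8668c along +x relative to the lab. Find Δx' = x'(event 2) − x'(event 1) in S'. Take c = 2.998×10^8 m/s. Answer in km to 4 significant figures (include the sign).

Δx' ≈ 17.72 km

γ = 1/√(1 − 0.8668²) = 2.00539
Δx' = γ(Δx − vΔt) = 2.00539 × (9497 m − 0.8668×(2.998×10^8 m/s)×2.552×10^-6 s)
= 2.00539 × (8833.82 m) = 17.72 km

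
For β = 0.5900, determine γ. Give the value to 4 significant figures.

γ = 1/√(1 − β²) = 1/√(1 − 0.5900²) = 1/√(0.651900) = 1.239

γ ≈ 1.239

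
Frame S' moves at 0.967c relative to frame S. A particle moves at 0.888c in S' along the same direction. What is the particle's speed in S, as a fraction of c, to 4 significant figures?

Relativistic velocity addition: u = (u' + v)/(1 + u'v/c²)
= (0.888 + 0.967)/(1 + 0.888×0.967) = 1.855/1.85870 = 0.9980

u ≈ 0.9980c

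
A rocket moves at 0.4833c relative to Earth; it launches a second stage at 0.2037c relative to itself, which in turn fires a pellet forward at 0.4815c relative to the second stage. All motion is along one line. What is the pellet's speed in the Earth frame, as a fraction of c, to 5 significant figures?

u ≈ 0.85073c

Compose boost 2: (0.2037 + 0.4833)/(1 + 0.2037×0.4833) = 0.68700/1.098448 = 0.6254278
Compose boost 3: (0.4815 + 0.6254278)/(1 + 0.4815×0.6254278) = 1.106928/1.301143 = 0.85073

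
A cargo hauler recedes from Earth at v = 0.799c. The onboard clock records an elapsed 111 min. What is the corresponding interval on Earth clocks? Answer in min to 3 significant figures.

γ = 1/√(1 − 0.799²) = 1.6630
Time dilation: Δt = γτ₀ = 1.6630 × 111 min = 185 min

Δt ≈ 185 min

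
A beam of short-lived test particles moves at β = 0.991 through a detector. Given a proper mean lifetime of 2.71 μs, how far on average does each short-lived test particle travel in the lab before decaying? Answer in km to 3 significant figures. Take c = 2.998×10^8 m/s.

d ≈ 6.01 km

γ = 1/√(1 − 0.991²) = 7.4704
Dilated lifetime: Δt = γτ₀ = 7.4704 × 2.71 μs = 20.245 μs
d = vΔt = 0.991c × 20.245 μs = 2.9710×10^8 m/s × 2.0245×10^-5 s = 6.01 km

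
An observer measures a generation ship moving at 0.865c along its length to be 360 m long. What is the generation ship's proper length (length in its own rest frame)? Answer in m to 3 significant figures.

L₀ ≈ 717 m

γ = 1/√(1 − 0.865²) = 1.9929
L₀ = γL = 1.9929 × 360 = 717 m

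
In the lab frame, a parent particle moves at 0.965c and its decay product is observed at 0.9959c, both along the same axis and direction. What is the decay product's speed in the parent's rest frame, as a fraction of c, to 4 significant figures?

u' ≈ 0.7932c

Inverse velocity addition: u' = (u − v)/(1 − uv/c²)
= (0.9959 − 0.965)/(1 − 0.9959×0.965) = 0.03090/0.0389565 = 0.7932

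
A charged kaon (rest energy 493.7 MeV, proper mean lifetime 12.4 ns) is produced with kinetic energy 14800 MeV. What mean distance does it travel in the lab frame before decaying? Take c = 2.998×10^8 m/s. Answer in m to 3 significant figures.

γ = 1 + K/(m₀c²) = 1 + 14800/493.7 = 30.978
β = √(1 − 1/γ²) = 0.99948
Dilated lifetime: γτ₀ = 30.978 × 12.4 ns = 384.12 ns
d = βc·γτ₀ = 0.99948 × (2.998×10^8 m/s) × 3.8412×10^-7 s = 115 m

d ≈ 115 m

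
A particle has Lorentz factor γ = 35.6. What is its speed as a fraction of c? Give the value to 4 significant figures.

β ≈ 0.9996

β = √(1 − 1/γ²) = √(1 − 1/35.6²) = √(0.999211) = 0.9996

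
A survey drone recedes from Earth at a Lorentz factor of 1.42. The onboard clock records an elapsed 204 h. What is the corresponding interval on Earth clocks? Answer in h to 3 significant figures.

γ = 1.42 (given)
Time dilation: Δt = γτ₀ = 1.42 × 204 h = 290 h

Δt ≈ 290 h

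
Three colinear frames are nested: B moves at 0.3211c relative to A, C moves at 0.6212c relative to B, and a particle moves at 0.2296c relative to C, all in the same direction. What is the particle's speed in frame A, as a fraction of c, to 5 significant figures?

Compose boost 2: (0.6212 + 0.3211)/(1 + 0.6212×0.3211) = 0.94230/1.199467 = 0.7855987
Compose boost 3: (0.2296 + 0.7855987)/(1 + 0.2296×0.7855987) = 1.015199/1.180373 = 0.86007

u ≈ 0.86007c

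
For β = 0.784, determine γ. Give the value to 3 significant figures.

γ ≈ 1.61

γ = 1/√(1 − β²) = 1/√(1 − 0.784²) = 1/√(0.38534) = 1.61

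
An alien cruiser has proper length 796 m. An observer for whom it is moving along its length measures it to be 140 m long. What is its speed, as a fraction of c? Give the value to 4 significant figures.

γ = L₀/L = 796/140 = 5.68571
β = √(1 − 1/γ²) = 0.9844

β ≈ 0.9844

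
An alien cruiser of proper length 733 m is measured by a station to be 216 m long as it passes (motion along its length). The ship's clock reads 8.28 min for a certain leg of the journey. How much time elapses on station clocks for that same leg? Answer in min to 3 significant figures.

Length contraction ⇒ γ = L₀/L = 733/216 = 3.3935
Time dilation: Δt = γτ₀ = 3.3935 × 8.28 min = 28.1 min

Δt ≈ 28.1 min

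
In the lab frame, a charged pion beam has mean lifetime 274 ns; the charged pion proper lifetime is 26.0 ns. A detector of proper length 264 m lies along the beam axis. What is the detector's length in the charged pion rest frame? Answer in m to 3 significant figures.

Time dilation ⇒ γ = Δt/τ₀ = 274/26.0 = 10.538
Length contraction: L = L₀/γ = 264/10.538 = 25.1 m

L ≈ 25.1 m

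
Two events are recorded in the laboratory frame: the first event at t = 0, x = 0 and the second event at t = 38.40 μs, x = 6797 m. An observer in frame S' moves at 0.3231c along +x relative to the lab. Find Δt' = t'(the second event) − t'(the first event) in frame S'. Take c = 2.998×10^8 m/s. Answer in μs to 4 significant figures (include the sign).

Δt' ≈ 32.84 μs

γ = 1/√(1 − 0.3231²) = 1.05667
Δt' = γ(Δt − vΔx/c²) = 1.05667 × (38.40 μs − 0.3231×6797 m / (2.998×10^8 m/s))
= 1.05667 × (31.0747 μs) = 32.84 μs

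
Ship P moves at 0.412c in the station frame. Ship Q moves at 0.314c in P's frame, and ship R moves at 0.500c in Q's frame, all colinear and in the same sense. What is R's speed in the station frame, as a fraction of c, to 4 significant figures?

u ≈ 0.8649c

Compose boost 2: (0.314 + 0.412)/(1 + 0.314×0.412) = 0.7260/1.12937 = 0.642837
Compose boost 3: (0.500 + 0.642837)/(1 + 0.500×0.642837) = 1.14284/1.32142 = 0.8649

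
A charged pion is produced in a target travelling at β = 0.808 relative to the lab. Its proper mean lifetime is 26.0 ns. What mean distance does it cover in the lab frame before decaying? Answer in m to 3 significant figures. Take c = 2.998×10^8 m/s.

γ = 1/√(1 − 0.808²) = 1.6973
Dilated lifetime: Δt = γτ₀ = 1.6973 × 26.0 ns = 44.129 ns
d = vΔt = 0.808c × 44.129 ns = 2.4224×10^8 m/s × 4.4129×10^-8 s = 10.7 m

d ≈ 10.7 m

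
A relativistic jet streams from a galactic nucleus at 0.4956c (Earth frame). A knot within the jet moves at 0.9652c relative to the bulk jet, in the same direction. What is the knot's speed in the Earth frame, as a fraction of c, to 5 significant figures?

u ≈ 0.98813c

Relativistic velocity addition: u = (u' + v)/(1 + u'v/c²)
= (0.9652 + 0.4956)/(1 + 0.9652×0.4956) = 1.4608/1.478353 = 0.98813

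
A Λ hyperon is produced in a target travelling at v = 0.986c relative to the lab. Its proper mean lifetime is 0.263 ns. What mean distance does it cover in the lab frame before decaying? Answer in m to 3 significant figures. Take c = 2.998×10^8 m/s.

γ = 1/√(1 − 0.986²) = 5.9972
Dilated lifetime: Δt = γτ₀ = 5.9972 × 0.263 ns = 1.5773 ns
d = vΔt = 0.986c × 1.5773 ns = 2.9560×10^8 m/s × 1.5773×10^-9 s = 0.466 m

d ≈ 0.466 m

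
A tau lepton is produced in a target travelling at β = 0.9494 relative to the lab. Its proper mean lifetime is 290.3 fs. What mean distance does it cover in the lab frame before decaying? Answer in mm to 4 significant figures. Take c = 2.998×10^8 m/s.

γ = 1/√(1 − 0.9494²) = 3.18401
Dilated lifetime: Δt = γτ₀ = 3.18401 × 290.3 fs = 924.318 fs
d = vΔt = 0.9494c × 924.318 fs = 2.84630×10^8 m/s × 9.24318×10^-13 s = 0.2631 mm

d ≈ 0.2631 mm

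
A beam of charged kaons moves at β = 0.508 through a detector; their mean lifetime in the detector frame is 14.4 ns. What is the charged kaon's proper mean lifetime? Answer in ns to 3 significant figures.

γ = 1/√(1 − 0.508²) = 1.1610
Proper time: τ₀ = Δt/γ = 14.4/1.1610 = 12.4 ns

τ₀ ≈ 12.4 ns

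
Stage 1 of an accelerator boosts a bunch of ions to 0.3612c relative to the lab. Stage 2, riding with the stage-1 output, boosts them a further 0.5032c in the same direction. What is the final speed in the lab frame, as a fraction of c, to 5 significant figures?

u ≈ 0.73145c

Compose boost 2: (0.5032 + 0.3612)/(1 + 0.5032×0.3612) = 0.86440/1.181756 = 0.73145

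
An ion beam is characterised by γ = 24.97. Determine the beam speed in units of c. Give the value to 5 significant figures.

β = √(1 − 1/γ²) = √(1 − 1/24.97²) = √(0.9983962) = 0.99920

β ≈ 0.99920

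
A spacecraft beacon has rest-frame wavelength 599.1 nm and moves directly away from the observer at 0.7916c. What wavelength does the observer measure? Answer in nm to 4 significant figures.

Relativistic Doppler: λ_obs = λ_src √((1+β)/(1−β))
= 599.1 × √(1.79160/0.208400) = 599.1 × 2.93205 = 1757 nm

λ_obs ≈ 1757 nm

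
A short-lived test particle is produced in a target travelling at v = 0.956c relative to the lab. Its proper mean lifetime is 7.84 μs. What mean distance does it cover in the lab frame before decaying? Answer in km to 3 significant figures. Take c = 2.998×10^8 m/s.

d ≈ 7.66 km

γ = 1/√(1 − 0.956²) = 3.4087
Dilated lifetime: Δt = γτ₀ = 3.4087 × 7.84 μs = 26.724 μs
d = vΔt = 0.956c × 26.724 μs = 2.8661×10^8 m/s × 2.6724×10^-5 s = 7.66 km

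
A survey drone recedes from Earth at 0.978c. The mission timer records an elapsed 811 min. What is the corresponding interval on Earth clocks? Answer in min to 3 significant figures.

γ = 1/√(1 − 0.978²) = 4.7938
Time dilation: Δt = γτ₀ = 4.7938 × 811 min = 3890 min

Δt ≈ 3890 min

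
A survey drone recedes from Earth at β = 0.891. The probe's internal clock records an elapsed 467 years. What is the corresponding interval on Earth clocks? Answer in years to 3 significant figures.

γ = 1/√(1 − 0.891²) = 2.2026
Time dilation: Δt = γτ₀ = 2.2026 × 467 years = 1030 years

Δt ≈ 1030 years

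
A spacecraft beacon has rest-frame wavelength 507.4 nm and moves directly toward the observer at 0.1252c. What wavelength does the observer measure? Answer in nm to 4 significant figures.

λ_obs ≈ 447.4 nm

Relativistic Doppler: λ_obs = λ_src √((1−β)/(1+β))
= 507.4 × √(0.874800/1.12520) = 507.4 × 0.881738 = 447.4 nm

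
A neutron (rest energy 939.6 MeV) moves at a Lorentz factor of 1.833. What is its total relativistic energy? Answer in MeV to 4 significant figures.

γ = 1.833 (given)
E = γm₀c² = 1.833 × 939.6 MeV = 1722 MeV

E ≈ 1722 MeV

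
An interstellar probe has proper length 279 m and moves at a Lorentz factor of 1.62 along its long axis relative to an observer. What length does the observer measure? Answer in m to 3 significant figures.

γ = 1.62 (given)
Length contraction: L = L₀/γ = 279/1.62 = 172 m

L ≈ 172 m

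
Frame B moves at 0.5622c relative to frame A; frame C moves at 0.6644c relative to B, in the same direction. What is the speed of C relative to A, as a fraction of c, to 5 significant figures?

u ≈ 0.89303c

Compose boost 2: (0.6644 + 0.5622)/(1 + 0.6644×0.5622) = 1.2266/1.373526 = 0.89303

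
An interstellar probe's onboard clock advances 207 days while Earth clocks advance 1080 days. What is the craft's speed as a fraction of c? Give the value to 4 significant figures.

β ≈ 0.9815

γ = Δt/τ₀ = 1080/207 = 5.21739
β = √(1 − 1/γ²) = √(1 − 1/5.21739²) = 0.9815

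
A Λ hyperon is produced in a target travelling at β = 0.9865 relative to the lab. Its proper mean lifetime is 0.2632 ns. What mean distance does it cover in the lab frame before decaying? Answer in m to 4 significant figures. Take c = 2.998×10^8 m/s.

d ≈ 0.4753 m

γ = 1/√(1 − 0.9865²) = 6.10645
Dilated lifetime: Δt = γτ₀ = 6.10645 × 0.2632 ns = 1.60722 ns
d = vΔt = 0.9865c × 1.60722 ns = 2.95753×10^8 m/s × 1.60722×10^-9 s = 0.4753 m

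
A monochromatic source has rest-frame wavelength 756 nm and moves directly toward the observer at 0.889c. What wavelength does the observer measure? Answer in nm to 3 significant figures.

λ_obs ≈ 183 nm

Relativistic Doppler: λ_obs = λ_src √((1−β)/(1+β))
= 756 × √(0.11100/1.8890) = 756 × 0.24241 = 183 nm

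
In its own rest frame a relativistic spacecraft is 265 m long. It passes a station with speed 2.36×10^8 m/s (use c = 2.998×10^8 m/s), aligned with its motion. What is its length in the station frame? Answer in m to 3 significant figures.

β = v/c = 2.36×10^8 / 2.998×10^8 = 0.78719
γ = 1/√(1 − 0.78719²) = 1.6215
Length contraction: L = L₀/γ = 265/1.6215 = 163 m

L ≈ 163 m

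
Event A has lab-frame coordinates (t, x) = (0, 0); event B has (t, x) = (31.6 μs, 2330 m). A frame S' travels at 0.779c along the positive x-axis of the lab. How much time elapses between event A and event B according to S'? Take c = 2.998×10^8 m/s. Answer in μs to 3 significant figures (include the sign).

γ = 1/√(1 − 0.779²) = 1.5948
Δt' = γ(Δt − vΔx/c²) = 1.5948 × (31.6 μs − 0.779×2330 m / (2.998×10^8 m/s))
= 1.5948 × (25.546 μs) = 40.7 μs

Δt' ≈ 40.7 μs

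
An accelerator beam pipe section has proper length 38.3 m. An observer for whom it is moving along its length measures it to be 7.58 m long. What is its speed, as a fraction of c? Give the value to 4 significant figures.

β ≈ 0.9802

γ = L₀/L = 38.3/7.58 = 5.05277
β = √(1 − 1/γ²) = 0.9802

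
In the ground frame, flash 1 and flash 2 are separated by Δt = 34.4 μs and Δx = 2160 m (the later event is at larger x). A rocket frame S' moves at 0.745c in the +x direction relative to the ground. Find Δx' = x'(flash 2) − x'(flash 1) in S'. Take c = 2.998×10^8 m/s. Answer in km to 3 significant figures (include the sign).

Δx' ≈ -8.28 km

γ = 1/√(1 − 0.745²) = 1.4991
Δx' = γ(Δx − vΔt) = 1.4991 × (2160 m − 0.745×(2.998×10^8 m/s)×34.4×10^-6 s)
= 1.4991 × (-5523.3 m) = -8.28 km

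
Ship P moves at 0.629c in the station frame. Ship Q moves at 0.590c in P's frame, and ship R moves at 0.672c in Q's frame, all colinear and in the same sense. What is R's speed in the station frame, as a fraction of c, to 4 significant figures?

Compose boost 2: (0.590 + 0.629)/(1 + 0.590×0.629) = 1.219/1.37111 = 0.889061
Compose boost 3: (0.672 + 0.889061)/(1 + 0.672×0.889061) = 1.56106/1.59745 = 0.9772

u ≈ 0.9772c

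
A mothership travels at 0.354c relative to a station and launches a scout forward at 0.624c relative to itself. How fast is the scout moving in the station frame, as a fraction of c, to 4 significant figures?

Compose boost 2: (0.624 + 0.354)/(1 + 0.624×0.354) = 0.9780/1.22090 = 0.8011

u ≈ 0.8011c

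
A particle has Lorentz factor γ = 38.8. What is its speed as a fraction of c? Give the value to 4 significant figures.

β ≈ 0.9997

β = √(1 − 1/γ²) = √(1 − 1/38.8²) = √(0.999336) = 0.9997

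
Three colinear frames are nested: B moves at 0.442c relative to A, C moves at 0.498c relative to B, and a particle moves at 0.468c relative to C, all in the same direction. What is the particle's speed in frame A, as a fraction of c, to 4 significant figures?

Compose boost 2: (0.498 + 0.442)/(1 + 0.498×0.442) = 0.9400/1.22012 = 0.770419
Compose boost 3: (0.468 + 0.770419)/(1 + 0.468×0.770419) = 1.23842/1.36056 = 0.9102

u ≈ 0.9102c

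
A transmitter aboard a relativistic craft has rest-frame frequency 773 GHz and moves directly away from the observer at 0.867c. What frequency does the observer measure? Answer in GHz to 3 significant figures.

f_obs ≈ 206 GHz

Relativistic Doppler: f_obs = f_src √((1−β)/(1+β))
= 773 × √(0.13300/1.8670) = 773 × 0.26690 = 206 GHz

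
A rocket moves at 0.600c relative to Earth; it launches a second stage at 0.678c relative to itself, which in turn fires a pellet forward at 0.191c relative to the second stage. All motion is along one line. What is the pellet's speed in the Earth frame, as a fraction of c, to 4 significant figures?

Compose boost 2: (0.678 + 0.600)/(1 + 0.678×0.600) = 1.278/1.40680 = 0.908445
Compose boost 3: (0.191 + 0.908445)/(1 + 0.191×0.908445) = 1.09944/1.17351 = 0.9369

u ≈ 0.9369c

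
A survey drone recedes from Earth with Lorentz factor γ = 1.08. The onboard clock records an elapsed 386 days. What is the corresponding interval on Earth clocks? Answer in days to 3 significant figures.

γ = 1.08 (given)
Time dilation: Δt = γτ₀ = 1.08 × 386 days = 417 days

Δt ≈ 417 days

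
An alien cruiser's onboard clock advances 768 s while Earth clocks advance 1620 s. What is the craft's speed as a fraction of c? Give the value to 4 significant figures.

γ = Δt/τ₀ = 1620/768 = 2.10938
β = √(1 − 1/γ²) = √(1 − 1/2.10938²) = 0.8805

β ≈ 0.8805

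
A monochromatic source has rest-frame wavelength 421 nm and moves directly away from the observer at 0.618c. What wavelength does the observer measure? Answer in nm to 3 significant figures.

Relativistic Doppler: λ_obs = λ_src √((1+β)/(1−β))
= 421 × √(1.6180/0.38200) = 421 × 2.0581 = 866 nm

λ_obs ≈ 866 nm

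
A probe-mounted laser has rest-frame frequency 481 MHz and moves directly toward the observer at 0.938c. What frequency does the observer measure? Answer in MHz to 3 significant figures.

f_obs ≈ 2690 MHz

Relativistic Doppler: f_obs = f_src √((1+β)/(1−β))
= 481 × √(1.9380/0.062000) = 481 × 5.5909 = 2690 MHz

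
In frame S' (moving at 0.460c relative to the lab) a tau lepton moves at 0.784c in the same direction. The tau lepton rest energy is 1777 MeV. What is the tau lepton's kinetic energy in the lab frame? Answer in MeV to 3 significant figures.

u_lab = (0.784 + 0.460)/(1 + 0.784×0.460) = 0.914276
γ = 1/√(1 − 0.914276²) = 2.4686
K = (γ − 1)m₀c² = (2.4686 − 1) × 1777 = 1.4686 × 1777 = 2610 MeV

K ≈ 2610 MeV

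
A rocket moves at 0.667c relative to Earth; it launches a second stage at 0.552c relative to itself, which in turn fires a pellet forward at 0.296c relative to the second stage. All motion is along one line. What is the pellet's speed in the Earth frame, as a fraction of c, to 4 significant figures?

Compose boost 2: (0.552 + 0.667)/(1 + 0.552×0.667) = 1.219/1.36818 = 0.890962
Compose boost 3: (0.296 + 0.890962)/(1 + 0.296×0.890962) = 1.18696/1.26372 = 0.9393

u ≈ 0.9393c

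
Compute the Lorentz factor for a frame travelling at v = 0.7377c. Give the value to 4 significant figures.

γ ≈ 1.481

γ = 1/√(1 − β²) = 1/√(1 − 0.7377²) = 1/√(0.455799) = 1.481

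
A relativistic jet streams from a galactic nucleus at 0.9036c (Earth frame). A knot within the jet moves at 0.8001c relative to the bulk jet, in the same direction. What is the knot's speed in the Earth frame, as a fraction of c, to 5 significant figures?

u ≈ 0.98882c

Relativistic velocity addition: u = (u' + v)/(1 + u'v/c²)
= (0.8001 + 0.9036)/(1 + 0.8001×0.9036) = 1.7037/1.722970 = 0.98882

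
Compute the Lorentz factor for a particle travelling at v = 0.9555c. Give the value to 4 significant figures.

γ = 1/√(1 − β²) = 1/√(1 − 0.9555²) = 1/√(0.0870197) = 3.390

γ ≈ 3.390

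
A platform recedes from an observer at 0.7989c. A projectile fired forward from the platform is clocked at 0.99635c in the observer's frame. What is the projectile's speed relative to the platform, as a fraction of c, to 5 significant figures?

Inverse velocity addition: u' = (u − v)/(1 − uv/c²)
= (0.99635 − 0.7989)/(1 − 0.99635×0.7989) = 0.19745/0.2040160 = 0.96782

u' ≈ 0.96782c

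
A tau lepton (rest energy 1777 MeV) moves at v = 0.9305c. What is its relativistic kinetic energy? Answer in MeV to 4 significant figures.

K ≈ 3074 MeV

γ = 1/√(1 − 0.9305²) = 2.73006
K = (γ − 1)m₀c² = (2.73006 − 1) × 1777 MeV = 1.73006 × 1777 MeV = 3074 MeV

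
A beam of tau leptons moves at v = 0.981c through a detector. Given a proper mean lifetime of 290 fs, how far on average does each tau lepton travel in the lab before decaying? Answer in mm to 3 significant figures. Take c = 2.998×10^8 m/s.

γ = 1/√(1 − 0.981²) = 5.1544
Dilated lifetime: Δt = γτ₀ = 5.1544 × 290 fs = 1494.8 fs
d = vΔt = 0.981c × 1494.8 fs = 2.9410×10^8 m/s × 1.4948×10^-12 s = 0.440 mm

d ≈ 0.440 mm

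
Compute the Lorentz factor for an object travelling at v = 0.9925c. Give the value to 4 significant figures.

γ ≈ 8.180

γ = 1/√(1 − β²) = 1/√(1 − 0.9925²) = 1/√(0.0149437) = 8.180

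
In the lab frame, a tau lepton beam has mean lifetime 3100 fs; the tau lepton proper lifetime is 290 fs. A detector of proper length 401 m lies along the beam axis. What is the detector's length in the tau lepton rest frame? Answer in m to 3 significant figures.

Time dilation ⇒ γ = Δt/τ₀ = 3100/290 = 10.690
Length contraction: L = L₀/γ = 401/10.690 = 37.5 m

L ≈ 37.5 m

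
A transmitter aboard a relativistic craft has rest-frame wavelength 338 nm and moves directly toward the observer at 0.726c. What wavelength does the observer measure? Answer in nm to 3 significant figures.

Relativistic Doppler: λ_obs = λ_src √((1−β)/(1+β))
= 338 × √(0.27400/1.7260) = 338 × 0.39843 = 135 nm

λ_obs ≈ 135 nm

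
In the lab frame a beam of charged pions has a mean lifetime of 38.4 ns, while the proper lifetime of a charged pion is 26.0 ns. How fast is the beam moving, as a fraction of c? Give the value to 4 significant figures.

γ = Δt/τ₀ = 38.4/26.0 = 1.47692
β = √(1 − 1/γ²) = √(1 − 1/1.47692²) = 0.7359

β ≈ 0.7359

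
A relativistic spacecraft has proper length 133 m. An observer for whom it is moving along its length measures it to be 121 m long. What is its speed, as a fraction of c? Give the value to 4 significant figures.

γ = L₀/L = 133/121 = 1.09917
β = √(1 − 1/γ²) = 0.4151

β ≈ 0.4151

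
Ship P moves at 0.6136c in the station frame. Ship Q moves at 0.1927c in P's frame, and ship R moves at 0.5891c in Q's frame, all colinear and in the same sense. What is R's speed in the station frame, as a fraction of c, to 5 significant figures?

Compose boost 2: (0.1927 + 0.6136)/(1 + 0.1927×0.6136) = 0.80630/1.118241 = 0.7210433
Compose boost 3: (0.5891 + 0.7210433)/(1 + 0.5891×0.7210433) = 1.310143/1.424767 = 0.91955

u ≈ 0.91955c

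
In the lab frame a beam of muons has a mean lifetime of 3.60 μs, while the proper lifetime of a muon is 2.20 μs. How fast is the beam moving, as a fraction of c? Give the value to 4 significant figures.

γ = Δt/τ₀ = 3.60/2.20 = 1.63636
β = √(1 − 1/γ²) = √(1 − 1/1.63636²) = 0.7915

β ≈ 0.7915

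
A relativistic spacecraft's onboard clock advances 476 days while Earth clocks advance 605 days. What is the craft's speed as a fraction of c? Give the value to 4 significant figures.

β ≈ 0.6172

γ = Δt/τ₀ = 605/476 = 1.27101
β = √(1 − 1/γ²) = √(1 − 1/1.27101²) = 0.6172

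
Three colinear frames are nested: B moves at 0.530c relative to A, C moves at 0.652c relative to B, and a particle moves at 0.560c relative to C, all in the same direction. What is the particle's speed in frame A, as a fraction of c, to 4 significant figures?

Compose boost 2: (0.652 + 0.530)/(1 + 0.652×0.530) = 1.182/1.34556 = 0.878445
Compose boost 3: (0.560 + 0.878445)/(1 + 0.560×0.878445) = 1.43844/1.49193 = 0.9642

u ≈ 0.9642c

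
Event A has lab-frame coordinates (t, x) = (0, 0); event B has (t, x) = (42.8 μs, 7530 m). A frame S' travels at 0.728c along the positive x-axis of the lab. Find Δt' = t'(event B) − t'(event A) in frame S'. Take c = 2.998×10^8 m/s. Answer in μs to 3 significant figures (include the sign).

γ = 1/√(1 − 0.728²) = 1.4586
Δt' = γ(Δt − vΔx/c²) = 1.4586 × (42.8 μs − 0.728×7530 m / (2.998×10^8 m/s))
= 1.4586 × (24.515 μs) = 35.8 μs

Δt' ≈ 35.8 μs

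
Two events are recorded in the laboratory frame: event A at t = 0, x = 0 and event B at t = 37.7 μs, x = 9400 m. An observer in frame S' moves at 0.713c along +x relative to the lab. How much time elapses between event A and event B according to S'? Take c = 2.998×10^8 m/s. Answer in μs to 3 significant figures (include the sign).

γ = 1/√(1 − 0.713²) = 1.4262
Δt' = γ(Δt − vΔx/c²) = 1.4262 × (37.7 μs − 0.713×9400 m / (2.998×10^8 m/s))
= 1.4262 × (15.344 μs) = 21.9 μs

Δt' ≈ 21.9 μs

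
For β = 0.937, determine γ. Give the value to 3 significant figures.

γ = 1/√(1 − β²) = 1/√(1 − 0.937²) = 1/√(0.12203) = 2.86

γ ≈ 2.86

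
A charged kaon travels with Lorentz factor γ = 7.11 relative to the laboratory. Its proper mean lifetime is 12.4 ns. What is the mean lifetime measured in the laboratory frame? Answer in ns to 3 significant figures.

Δt ≈ 88.2 ns

γ = 7.11 (given)
Time dilation: Δt = γτ₀ = 7.11 × 12.4 ns = 88.2 ns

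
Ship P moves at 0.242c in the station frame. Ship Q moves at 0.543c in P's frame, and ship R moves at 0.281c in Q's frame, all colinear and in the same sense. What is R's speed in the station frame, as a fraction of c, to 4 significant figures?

Compose boost 2: (0.543 + 0.242)/(1 + 0.543×0.242) = 0.7850/1.13141 = 0.693827
Compose boost 3: (0.281 + 0.693827)/(1 + 0.281×0.693827) = 0.974827/1.19497 = 0.8158

u ≈ 0.8158c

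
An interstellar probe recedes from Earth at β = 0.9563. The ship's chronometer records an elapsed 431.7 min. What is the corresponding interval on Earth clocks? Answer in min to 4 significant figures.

Δt ≈ 1476 min

γ = 1/√(1 − 0.9563²) = 3.42012
Time dilation: Δt = γτ₀ = 3.42012 × 431.7 min = 1476 min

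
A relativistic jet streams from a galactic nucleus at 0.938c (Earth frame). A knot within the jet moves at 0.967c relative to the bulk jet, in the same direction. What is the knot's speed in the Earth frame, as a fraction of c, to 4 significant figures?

u ≈ 0.9989c

Relativistic velocity addition: u = (u' + v)/(1 + u'v/c²)
= (0.967 + 0.938)/(1 + 0.967×0.938) = 1.905/1.90705 = 0.9989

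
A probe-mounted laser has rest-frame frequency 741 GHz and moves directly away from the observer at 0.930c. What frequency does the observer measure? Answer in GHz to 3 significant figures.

Relativistic Doppler: f_obs = f_src √((1−β)/(1+β))
= 741 × √(0.070000/1.9300) = 741 × 0.19045 = 141 GHz

f_obs ≈ 141 GHz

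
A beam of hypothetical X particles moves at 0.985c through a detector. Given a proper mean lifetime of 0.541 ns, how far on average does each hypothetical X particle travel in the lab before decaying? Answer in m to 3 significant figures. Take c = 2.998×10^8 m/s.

γ = 1/√(1 − 0.985²) = 5.7953
Dilated lifetime: Δt = γτ₀ = 5.7953 × 0.541 ns = 3.1352 ns
d = vΔt = 0.985c × 3.1352 ns = 2.9530×10^8 m/s × 3.1352×10^-9 s = 0.926 m

d ≈ 0.926 m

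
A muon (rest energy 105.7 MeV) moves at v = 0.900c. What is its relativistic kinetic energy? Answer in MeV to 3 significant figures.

K ≈ 137 MeV

γ = 1/√(1 − 0.900²) = 2.2942
K = (γ − 1)m₀c² = (2.2942 − 1) × 105.7 MeV = 1.2942 × 105.7 MeV = 137 MeV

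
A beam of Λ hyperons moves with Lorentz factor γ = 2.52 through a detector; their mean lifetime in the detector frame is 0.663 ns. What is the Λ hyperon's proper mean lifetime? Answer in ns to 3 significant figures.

γ = 2.52 (given)
Proper time: τ₀ = Δt/γ = 0.663/2.52 = 0.263 ns

τ₀ ≈ 0.263 ns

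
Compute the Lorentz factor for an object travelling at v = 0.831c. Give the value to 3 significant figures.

γ = 1/√(1 − β²) = 1/√(1 − 0.831²) = 1/√(0.30944) = 1.80

γ ≈ 1.80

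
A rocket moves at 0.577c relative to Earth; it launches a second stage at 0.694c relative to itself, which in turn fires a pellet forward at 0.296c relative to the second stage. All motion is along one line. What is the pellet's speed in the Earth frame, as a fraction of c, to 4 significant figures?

u ≈ 0.9487c

Compose boost 2: (0.694 + 0.577)/(1 + 0.694×0.577) = 1.271/1.40044 = 0.907573
Compose boost 3: (0.296 + 0.907573)/(1 + 0.296×0.907573) = 1.20357/1.26864 = 0.9487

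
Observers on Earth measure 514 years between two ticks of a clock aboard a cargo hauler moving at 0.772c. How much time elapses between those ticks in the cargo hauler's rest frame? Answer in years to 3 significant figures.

τ₀ ≈ 327 years

γ = 1/√(1 − 0.772²) = 1.5733
Proper time: τ₀ = Δt/γ = 514/1.5733 = 327 years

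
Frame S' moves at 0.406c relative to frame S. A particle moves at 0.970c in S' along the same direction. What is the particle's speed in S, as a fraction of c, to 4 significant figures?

u ≈ 0.9872c

Relativistic velocity addition: u = (u' + v)/(1 + u'v/c²)
= (0.970 + 0.406)/(1 + 0.970×0.406) = 1.376/1.39382 = 0.9872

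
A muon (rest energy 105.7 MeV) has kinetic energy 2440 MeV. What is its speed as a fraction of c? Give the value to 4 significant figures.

β ≈ 0.9991

γ = 1 + K/(m₀c²) = 1 + 2440/105.7 = 24.0842
β = √(1 − 1/γ²) = 0.9991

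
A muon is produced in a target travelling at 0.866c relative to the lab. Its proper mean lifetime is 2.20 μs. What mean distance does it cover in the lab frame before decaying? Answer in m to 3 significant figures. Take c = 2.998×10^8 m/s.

γ = 1/√(1 − 0.866²) = 1.9998
Dilated lifetime: Δt = γτ₀ = 1.9998 × 2.20 μs = 4.3996 μs
d = vΔt = 0.866c × 4.3996 μs = 2.5963×10^8 m/s × 4.3996×10^-6 s = 1140 m

d ≈ 1140 m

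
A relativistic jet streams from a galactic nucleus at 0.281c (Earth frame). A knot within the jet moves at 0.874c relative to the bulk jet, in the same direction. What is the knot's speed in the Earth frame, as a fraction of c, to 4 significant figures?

Relativistic velocity addition: u = (u' + v)/(1 + u'v/c²)
= (0.874 + 0.281)/(1 + 0.874×0.281) = 1.155/1.24559 = 0.9273

u ≈ 0.9273c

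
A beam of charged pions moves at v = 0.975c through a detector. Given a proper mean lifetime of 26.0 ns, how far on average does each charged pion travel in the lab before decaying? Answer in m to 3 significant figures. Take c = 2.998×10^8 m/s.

γ = 1/√(1 − 0.975²) = 4.5004
Dilated lifetime: Δt = γτ₀ = 4.5004 × 26.0 ns = 117.01 ns
d = vΔt = 0.975c × 117.01 ns = 2.9230×10^8 m/s × 1.1701×10^-7 s = 34.2 m

d ≈ 34.2 m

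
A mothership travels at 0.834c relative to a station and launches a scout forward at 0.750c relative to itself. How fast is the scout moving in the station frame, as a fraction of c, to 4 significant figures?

Compose boost 2: (0.750 + 0.834)/(1 + 0.750×0.834) = 1.584/1.62550 = 0.9745

u ≈ 0.9745c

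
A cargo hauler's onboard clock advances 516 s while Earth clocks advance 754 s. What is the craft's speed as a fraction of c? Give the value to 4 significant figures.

γ = Δt/τ₀ = 754/516 = 1.46124
β = √(1 − 1/γ²) = √(1 − 1/1.46124²) = 0.7292

β ≈ 0.7292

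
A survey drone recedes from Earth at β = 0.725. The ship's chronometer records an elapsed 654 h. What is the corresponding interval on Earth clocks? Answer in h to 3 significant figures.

γ = 1/√(1 − 0.725²) = 1.4519
Time dilation: Δt = γτ₀ = 1.4519 × 654 h = 950 h

Δt ≈ 950 h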